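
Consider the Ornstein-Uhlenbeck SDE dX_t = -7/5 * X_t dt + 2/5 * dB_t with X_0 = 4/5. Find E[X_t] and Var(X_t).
E[X_t] = 4*exp(-7*t/5)/5; Var(X_t) = 2/35 - 2*exp(-14*t/5)/35

The OU SDE dX = -theta X dt + sigma dB admits the integrating factor exp(theta t): d(exp(theta t) X_t) = sigma exp(theta t) dB_t. Integrating from 0 to t:
  X_t = x_0 * exp(-theta t) + sigma * int_0^t exp(-theta (t-s)) dB_s.
The Itô integral has mean 0 and (by the Itô isometry) variance sigma^2 * int_0^t exp(-2 theta (t - s)) ds = sigma^2 * (1 - exp(-2 theta t)) / (2 theta).
With theta = 7/5, sigma = 2/5, x_0 = 4/5:
  E[X_t] = 4/5 * exp(-7/5 t) = 4*exp(-7*t/5)/5
  Var(X_t) = (2/5)^2 * (1 - exp(-2*7/5 t)) / (2 * 7/5) = 2/35 - 2*exp(-14*t/5)/35.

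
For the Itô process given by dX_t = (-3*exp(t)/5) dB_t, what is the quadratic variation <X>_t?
<X>_t = 9*exp(2*t)/50 - 9/50

For an Itô process dX_t = a(t) dt + b(t) dB_t, the quadratic variation is <X>_t = int_0^t b(s)^2 ds (the drift term does not contribute). Here b(s) = -3*exp(s)/5, so
  b(s)^2 = 9*exp(2*s)/25.
Integrating from 0 to t:
  <X>_t = int_0^t (9*exp(2*s)/25) ds = 9*exp(2*t)/50 - 9/50.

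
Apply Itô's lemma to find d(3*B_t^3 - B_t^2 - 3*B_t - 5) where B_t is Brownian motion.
d(3*B_t^3 - B_t^2 - 3*B_t - 5) = (9*B_t - 1) dt + (9*B_t^2 - 2*B_t - 3) dB_t

Itô's formula for f(B_t) gives d f(B_t) = f'(B_t) dB_t + (1/2) f''(B_t) dt. Compute derivatives of f(x) = 3*x^3 - x^2 - 3*x - 5:
  f'(x)  = 9*x^2 - 2*x - 3
  f''(x) = 18*x - 2
Substitute x = B_t and multiply the f'' term by 1/2:
  drift     = (1/2) * (18*x - 2) evaluated at B_t = 9*B_t - 1
  diffusion = (9*x^2 - 2*x - 3) evaluated at B_t = 9*B_t^2 - 2*B_t - 3
Therefore d(3*B_t^3 - B_t^2 - 3*B_t - 5) = (9*B_t - 1) dt + (9*B_t^2 - 2*B_t - 3) dB_t.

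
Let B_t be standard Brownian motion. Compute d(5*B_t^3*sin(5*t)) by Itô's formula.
d(5*B_t^3*sin(5*t)) = (25*B_t^3*cos(5*t) + 15*B_t*sin(5*t)) dt + (15*B_t^2*sin(5*t)) dB_t

Itô's formula for f(t, x): d f(t, B_t) = (f_t + (1/2) f_xx) dt + f_x dB_t. Compute partials of f(t, x) = 5*x^3*sin(5*t):
  f_t(t,x)  = 25*x^3*cos(5*t)
  f_x(t,x)  = 15*x^2*sin(5*t)
  f_xx(t,x) = 30*x*sin(5*t)
Assemble drift = f_t + (1/2) f_xx = 25*x^3*cos(5*t) + 15*x*sin(5*t) and diffusion = f_x = 15*x^2*sin(5*t). Substituting x = B_t:
  d(5*B_t^3*sin(5*t)) = (25*B_t^3*cos(5*t) + 15*B_t*sin(5*t)) dt + (15*B_t^2*sin(5*t)) dB_t.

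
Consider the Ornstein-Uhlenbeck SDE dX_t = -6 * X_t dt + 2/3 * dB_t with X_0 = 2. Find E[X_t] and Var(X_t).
E[X_t] = 2*exp(-6*t); Var(X_t) = 1/27 - exp(-12*t)/27

The OU SDE dX = -theta X dt + sigma dB admits the integrating factor exp(theta t): d(exp(theta t) X_t) = sigma exp(theta t) dB_t. Integrating from 0 to t:
  X_t = x_0 * exp(-theta t) + sigma * int_0^t exp(-theta (t-s)) dB_s.
The Itô integral has mean 0 and (by the Itô isometry) variance sigma^2 * int_0^t exp(-2 theta (t - s)) ds = sigma^2 * (1 - exp(-2 theta t)) / (2 theta).
With theta = 6, sigma = 2/3, x_0 = 2:
  E[X_t] = 2 * exp(-6 t) = 2*exp(-6*t)
  Var(X_t) = (2/3)^2 * (1 - exp(-2*6 t)) / (2 * 6) = 1/27 - exp(-12*t)/27.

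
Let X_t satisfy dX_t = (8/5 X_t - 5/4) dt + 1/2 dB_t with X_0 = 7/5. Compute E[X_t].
E[X_t] = 99*exp(8*t/5)/160 + 25/32

Taking expectations and using E[dB_t] = 0, the mean m(t) = E[X_t] satisfies the ODE m'(t) = a m(t) + b with m(0) = x_0. With a = 8/5, b = -5/4, x_0 = 7/5, the solution is
  m(t) = x_0 * exp(a t) + (b/a) * (exp(a t) - 1)
       = (7/5) * exp((8/5) t) + ((-5/4)/(8/5)) * (exp((8/5) t) - 1)
       = 99*exp(8*t/5)/160 + 25/32.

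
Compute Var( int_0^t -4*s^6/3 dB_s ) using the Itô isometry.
Var = 16*t^13/117

The Itô integral of a deterministic integrand f(s) has mean 0 because each increment f(s) * (B_{s+ds} - B_s) has mean 0. By the Itô isometry:
  Var( int_0^t f(s) dB_s ) = E[ (int_0^t f(s) dB_s)^2 ] = int_0^t f(s)^2 ds.
Here f(s) = -4*s^6/3, so f(s)^2 = 16*s^12/9. Integrate:
  int_0^t (16*s^12/9) ds = 16*t^13/117.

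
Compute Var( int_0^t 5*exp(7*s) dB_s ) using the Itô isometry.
Var = 25*exp(14*t)/14 - 25/14

The Itô integral of a deterministic integrand f(s) has mean 0 because each increment f(s) * (B_{s+ds} - B_s) has mean 0. By the Itô isometry:
  Var( int_0^t f(s) dB_s ) = E[ (int_0^t f(s) dB_s)^2 ] = int_0^t f(s)^2 ds.
Here f(s) = 5*exp(7*s), so f(s)^2 = 25*exp(14*s). Integrate:
  int_0^t (25*exp(14*s)) ds = 25*exp(14*t)/14 - 25/14.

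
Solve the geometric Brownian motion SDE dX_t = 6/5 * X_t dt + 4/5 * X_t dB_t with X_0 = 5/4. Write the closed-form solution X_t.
X_t = 5/4 * exp((22/25) * t + (4/5) * B_t)

For GBM dX = mu X dt + sigma X dB with X_0 = x_0, apply Itô to Y = log X: dY = (mu - sigma^2/2) dt + sigma dB, so Y_t = log(x_0) + (mu - sigma^2/2) t + sigma B_t and hence X_t = x_0 * exp((mu - sigma^2/2) t + sigma B_t).
With mu = 6/5, sigma = 4/5, x_0 = 5/4, this gives:
  X_t = 5/4 * exp((22/25) * t + (4/5) * B_t).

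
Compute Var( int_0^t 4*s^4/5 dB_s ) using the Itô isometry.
Var = 16*t^9/225

The Itô integral of a deterministic integrand f(s) has mean 0 because each increment f(s) * (B_{s+ds} - B_s) has mean 0. By the Itô isometry:
  Var( int_0^t f(s) dB_s ) = E[ (int_0^t f(s) dB_s)^2 ] = int_0^t f(s)^2 ds.
Here f(s) = 4*s^4/5, so f(s)^2 = 16*s^8/25. Integrate:
  int_0^t (16*s^8/25) ds = 16*t^9/225.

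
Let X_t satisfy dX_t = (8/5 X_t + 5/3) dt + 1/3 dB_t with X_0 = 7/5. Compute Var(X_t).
Var(X_t) = 5*exp(16*t/5)/144 - 5/144

The variance V(t) = Var(X_t) satisfies V'(t) = 2 a V(t) + c^2 with V(0) = 0 (drift coefficient is linear in X, diffusion is constant). With a = 8/5, c = 1/3, the solution is
  V(t) = (c^2 / (2 a)) * (exp(2 a t) - 1)
       = ((1/3)^2 / (2*(8/5))) * (exp((16/5) t) - 1)
       = 5*exp(16*t/5)/144 - 5/144.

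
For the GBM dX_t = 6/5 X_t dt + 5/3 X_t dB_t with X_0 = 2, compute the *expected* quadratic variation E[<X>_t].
E[<X>_t] = 500*exp(233*t/45)/233 - 500/233

<X>_t = int_0^t ((5/3) * X_s)^2 ds. Taking expectation inside the integral: E[<X>_t] = (5/3)^2 * int_0^t E[X_s^2] ds. For GBM, E[X_s^2] = x_0^2 * exp((2 mu + sigma^2) s). Integrating:
  E[<X>_t] = (5/3)^2 * 2^2 * (exp((2*(6/5) + (5/3)^2) t) - 1) / (2*(6/5) + (5/3)^2)
           = (5/3)^2 * 2^2 * (exp((233/45) t) - 1) / (233/45) = 500*exp(233*t/45)/233 - 500/233.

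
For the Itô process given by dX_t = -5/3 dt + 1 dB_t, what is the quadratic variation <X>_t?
<X>_t = t

For an Itô process dX_t = a(t) dt + b(t) dB_t, the quadratic variation is <X>_t = int_0^t b(s)^2 ds (the drift term does not contribute). Here b(s) = 1, so
  b(s)^2 = 1.
Integrating from 0 to t:
  <X>_t = int_0^t (1) ds = t.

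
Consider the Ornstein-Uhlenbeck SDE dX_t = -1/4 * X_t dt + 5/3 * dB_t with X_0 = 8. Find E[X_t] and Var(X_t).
E[X_t] = 8*exp(-t/4); Var(X_t) = 50/9 - 50*exp(-t/2)/9

The OU SDE dX = -theta X dt + sigma dB admits the integrating factor exp(theta t): d(exp(theta t) X_t) = sigma exp(theta t) dB_t. Integrating from 0 to t:
  X_t = x_0 * exp(-theta t) + sigma * int_0^t exp(-theta (t-s)) dB_s.
The Itô integral has mean 0 and (by the Itô isometry) variance sigma^2 * int_0^t exp(-2 theta (t - s)) ds = sigma^2 * (1 - exp(-2 theta t)) / (2 theta).
With theta = 1/4, sigma = 5/3, x_0 = 8:
  E[X_t] = 8 * exp(-1/4 t) = 8*exp(-t/4)
  Var(X_t) = (5/3)^2 * (1 - exp(-2*1/4 t)) / (2 * 1/4) = 50/9 - 50*exp(-t/2)/9.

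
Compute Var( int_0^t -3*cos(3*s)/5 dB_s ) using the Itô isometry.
Var = 9*t/50 + 3*sin(6*t)/100

The Itô integral of a deterministic integrand f(s) has mean 0 because each increment f(s) * (B_{s+ds} - B_s) has mean 0. By the Itô isometry:
  Var( int_0^t f(s) dB_s ) = E[ (int_0^t f(s) dB_s)^2 ] = int_0^t f(s)^2 ds.
Here f(s) = -3*cos(3*s)/5, so f(s)^2 = 9*cos(3*s)^2/25. Integrate:
  int_0^t (9*cos(3*s)^2/25) ds = 9*t/50 + 3*sin(6*t)/100.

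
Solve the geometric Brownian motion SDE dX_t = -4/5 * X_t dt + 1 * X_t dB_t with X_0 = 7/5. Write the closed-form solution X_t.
X_t = 7/5 * exp((-13/10) * t + (1) * B_t)

For GBM dX = mu X dt + sigma X dB with X_0 = x_0, apply Itô to Y = log X: dY = (mu - sigma^2/2) dt + sigma dB, so Y_t = log(x_0) + (mu - sigma^2/2) t + sigma B_t and hence X_t = x_0 * exp((mu - sigma^2/2) t + sigma B_t).
With mu = -4/5, sigma = 1, x_0 = 7/5, this gives:
  X_t = 7/5 * exp((-13/10) * t + (1) * B_t).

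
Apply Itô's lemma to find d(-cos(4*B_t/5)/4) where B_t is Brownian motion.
d(-cos(4*B_t/5)/4) = (2*cos(4*B_t/5)/25) dt + (sin(4*B_t/5)/5) dB_t

Itô's formula for f(B_t) gives d f(B_t) = f'(B_t) dB_t + (1/2) f''(B_t) dt. Compute derivatives of f(x) = -cos(4*x/5)/4:
  f'(x)  = sin(4*x/5)/5
  f''(x) = 4*cos(4*x/5)/25
Substitute x = B_t and multiply the f'' term by 1/2:
  drift     = (1/2) * (4*cos(4*x/5)/25) evaluated at B_t = 2*cos(4*B_t/5)/25
  diffusion = (sin(4*x/5)/5) evaluated at B_t = sin(4*B_t/5)/5
Therefore d(-cos(4*B_t/5)/4) = (2*cos(4*B_t/5)/25) dt + (sin(4*B_t/5)/5) dB_t.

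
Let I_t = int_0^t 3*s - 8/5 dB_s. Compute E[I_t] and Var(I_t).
E[I_t] = 0; Var(I_t) = t*(75*t^2 - 120*t + 64)/25

The Itô integral of a deterministic integrand f(s) has mean 0 because each increment f(s) * (B_{s+ds} - B_s) has mean 0. By the Itô isometry:
  Var( int_0^t f(s) dB_s ) = E[ (int_0^t f(s) dB_s)^2 ] = int_0^t f(s)^2 ds.
Here f(s) = 3*s - 8/5, so f(s)^2 = (15*s - 8)^2/25. Integrate:
  int_0^t ((15*s - 8)^2/25) ds = t*(75*t^2 - 120*t + 64)/25.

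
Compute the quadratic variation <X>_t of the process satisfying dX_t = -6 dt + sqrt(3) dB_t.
<X>_t = 3*t

For an Itô process dX_t = a(t) dt + b(t) dB_t, the quadratic variation is <X>_t = int_0^t b(s)^2 ds (the drift term does not contribute). Here b(s) = sqrt(3), so
  b(s)^2 = 3.
Integrating from 0 to t:
  <X>_t = int_0^t (3) ds = 3*t.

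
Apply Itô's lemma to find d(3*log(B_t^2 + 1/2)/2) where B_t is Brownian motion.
d(3*log(B_t^2 + 1/2)/2) = (3*(1 - 2*B_t^2)/(2*B_t^2 + 1)^2) dt + (6*B_t/(2*B_t^2 + 1)) dB_t

Itô's formula for f(B_t) gives d f(B_t) = f'(B_t) dB_t + (1/2) f''(B_t) dt. Compute derivatives of f(x) = 3*log(x^2 + 1/2)/2:
  f'(x)  = 6*x/(2*x^2 + 1)
  f''(x) = 6*(1 - 2*x^2)/(2*x^2 + 1)^2
Substitute x = B_t and multiply the f'' term by 1/2:
  drift     = (1/2) * (6*(1 - 2*x^2)/(2*x^2 + 1)^2) evaluated at B_t = 3*(1 - 2*B_t^2)/(2*B_t^2 + 1)^2
  diffusion = (6*x/(2*x^2 + 1)) evaluated at B_t = 6*B_t/(2*B_t^2 + 1)
Therefore d(3*log(B_t^2 + 1/2)/2) = (3*(1 - 2*B_t^2)/(2*B_t^2 + 1)^2) dt + (6*B_t/(2*B_t^2 + 1)) dB_t.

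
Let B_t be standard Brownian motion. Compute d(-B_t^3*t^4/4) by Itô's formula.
d(-B_t^3*t^4/4) = (B_t*t^3*(-4*B_t^2 - 3*t)/4) dt + (-3*B_t^2*t^4/4) dB_t

Itô's formula for f(t, x): d f(t, B_t) = (f_t + (1/2) f_xx) dt + f_x dB_t. Compute partials of f(t, x) = -t^4*x^3/4:
  f_t(t,x)  = -t^3*x^3
  f_x(t,x)  = -3*t^4*x^2/4
  f_xx(t,x) = -3*t^4*x/2
Assemble drift = f_t + (1/2) f_xx = t^3*x*(-3*t - 4*x^2)/4 and diffusion = f_x = -3*t^4*x^2/4. Substituting x = B_t:
  d(-B_t^3*t^4/4) = (B_t*t^3*(-4*B_t^2 - 3*t)/4) dt + (-3*B_t^2*t^4/4) dB_t.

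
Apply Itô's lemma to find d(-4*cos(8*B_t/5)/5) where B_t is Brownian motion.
d(-4*cos(8*B_t/5)/5) = (128*cos(8*B_t/5)/125) dt + (32*sin(8*B_t/5)/25) dB_t

Itô's formula for f(B_t) gives d f(B_t) = f'(B_t) dB_t + (1/2) f''(B_t) dt. Compute derivatives of f(x) = -4*cos(8*x/5)/5:
  f'(x)  = 32*sin(8*x/5)/25
  f''(x) = 256*cos(8*x/5)/125
Substitute x = B_t and multiply the f'' term by 1/2:
  drift     = (1/2) * (256*cos(8*x/5)/125) evaluated at B_t = 128*cos(8*B_t/5)/125
  diffusion = (32*sin(8*x/5)/25) evaluated at B_t = 32*sin(8*B_t/5)/25
Therefore d(-4*cos(8*B_t/5)/5) = (128*cos(8*B_t/5)/125) dt + (32*sin(8*B_t/5)/25) dB_t.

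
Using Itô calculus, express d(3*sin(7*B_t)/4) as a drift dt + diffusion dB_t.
d(3*sin(7*B_t)/4) = (-147*sin(7*B_t)/8) dt + (21*cos(7*B_t)/4) dB_t

Itô's formula for f(B_t) gives d f(B_t) = f'(B_t) dB_t + (1/2) f''(B_t) dt. Compute derivatives of f(x) = 3*sin(7*x)/4:
  f'(x)  = 21*cos(7*x)/4
  f''(x) = -147*sin(7*x)/4
Substitute x = B_t and multiply the f'' term by 1/2:
  drift     = (1/2) * (-147*sin(7*x)/4) evaluated at B_t = -147*sin(7*B_t)/8
  diffusion = (21*cos(7*x)/4) evaluated at B_t = 21*cos(7*B_t)/4
Therefore d(3*sin(7*B_t)/4) = (-147*sin(7*B_t)/8) dt + (21*cos(7*B_t)/4) dB_t.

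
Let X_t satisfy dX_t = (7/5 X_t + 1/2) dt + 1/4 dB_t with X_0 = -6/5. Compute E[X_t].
E[X_t] = -59*exp(7*t/5)/70 - 5/14

Taking expectations and using E[dB_t] = 0, the mean m(t) = E[X_t] satisfies the ODE m'(t) = a m(t) + b with m(0) = x_0. With a = 7/5, b = 1/2, x_0 = -6/5, the solution is
  m(t) = x_0 * exp(a t) + (b/a) * (exp(a t) - 1)
       = (-6/5) * exp((7/5) t) + ((1/2)/(7/5)) * (exp((7/5) t) - 1)
       = -59*exp(7*t/5)/70 - 5/14.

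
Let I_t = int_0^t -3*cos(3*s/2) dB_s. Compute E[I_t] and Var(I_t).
E[I_t] = 0; Var(I_t) = 9*t/2 + 3*sin(3*t)/2

The Itô integral of a deterministic integrand f(s) has mean 0 because each increment f(s) * (B_{s+ds} - B_s) has mean 0. By the Itô isometry:
  Var( int_0^t f(s) dB_s ) = E[ (int_0^t f(s) dB_s)^2 ] = int_0^t f(s)^2 ds.
Here f(s) = -3*cos(3*s/2), so f(s)^2 = 9*cos(3*s/2)^2. Integrate:
  int_0^t (9*cos(3*s/2)^2) ds = 9*t/2 + 3*sin(3*t)/2.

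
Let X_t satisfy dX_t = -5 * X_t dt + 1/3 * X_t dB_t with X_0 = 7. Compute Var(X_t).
Var(X_t) = (49*exp(t/9) - 49)*exp(-10*t)

For GBM dX = mu X dt + sigma X dB with X_0 = x_0, apply Itô to Y = log X: dY = (mu - sigma^2/2) dt + sigma dB, so Y_t = log(x_0) + (mu - sigma^2/2) t + sigma B_t and hence X_t = x_0 * exp((mu - sigma^2/2) t + sigma B_t).
With mu = -5, sigma = 1/3, x_0 = 7, this gives:
  X_t = 7 * exp((-91/18) * t + (1/3) * B_t).
Since sigma*B_t ~ Normal(0, sigma^2 t), E[exp(sigma*B_t)] = exp(sigma^2 t / 2); so E[X_t] = x_0 * exp((mu - sigma^2/2) t) * exp(sigma^2 t / 2) = x_0 * exp(mu t) = 7*exp(-5*t).
Var(X_t) = E[X_t^2] - (E[X_t])^2 = x_0^2 * exp(2 mu t) * (exp(sigma^2 t) - 1) = (49*exp(t/9) - 49)*exp(-10*t).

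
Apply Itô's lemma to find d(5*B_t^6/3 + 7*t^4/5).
d(5*B_t^6/3 + 7*t^4/5) = (25*B_t^4 + 28*t^3/5) dt + (10*B_t^5) dB_t

Itô's formula for f(t, x): d f(t, B_t) = (f_t + (1/2) f_xx) dt + f_x dB_t. Compute partials of f(t, x) = 7*t^4/5 + 5*x^6/3:
  f_t(t,x)  = 28*t^3/5
  f_x(t,x)  = 10*x^5
  f_xx(t,x) = 50*x^4
Assemble drift = f_t + (1/2) f_xx = 28*t^3/5 + 25*x^4 and diffusion = f_x = 10*x^5. Substituting x = B_t:
  d(5*B_t^6/3 + 7*t^4/5) = (25*B_t^4 + 28*t^3/5) dt + (10*B_t^5) dB_t.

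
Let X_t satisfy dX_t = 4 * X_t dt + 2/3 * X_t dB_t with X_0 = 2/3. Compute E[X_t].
E[X_t] = 2*exp(4*t)/3

For GBM dX = mu X dt + sigma X dB with X_0 = x_0, apply Itô to Y = log X: dY = (mu - sigma^2/2) dt + sigma dB, so Y_t = log(x_0) + (mu - sigma^2/2) t + sigma B_t and hence X_t = x_0 * exp((mu - sigma^2/2) t + sigma B_t).
With mu = 4, sigma = 2/3, x_0 = 2/3, this gives:
  X_t = 2/3 * exp((34/9) * t + (2/3) * B_t).
Since sigma*B_t ~ Normal(0, sigma^2 t), E[exp(sigma*B_t)] = exp(sigma^2 t / 2); so E[X_t] = x_0 * exp((mu - sigma^2/2) t) * exp(sigma^2 t / 2) = x_0 * exp(mu t) = 2*exp(4*t)/3.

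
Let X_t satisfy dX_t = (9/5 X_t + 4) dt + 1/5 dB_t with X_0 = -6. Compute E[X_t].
E[X_t] = -34*exp(9*t/5)/9 - 20/9

Taking expectations and using E[dB_t] = 0, the mean m(t) = E[X_t] satisfies the ODE m'(t) = a m(t) + b with m(0) = x_0. With a = 9/5, b = 4, x_0 = -6, the solution is
  m(t) = x_0 * exp(a t) + (b/a) * (exp(a t) - 1)
       = (-6) * exp((9/5) t) + (4/(9/5)) * (exp((9/5) t) - 1)
       = -34*exp(9*t/5)/9 - 20/9.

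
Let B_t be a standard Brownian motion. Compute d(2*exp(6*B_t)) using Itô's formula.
d(2*exp(6*B_t)) = (36*exp(6*B_t)) dt + (12*exp(6*B_t)) dB_t

Itô's formula for f(B_t) gives d f(B_t) = f'(B_t) dB_t + (1/2) f''(B_t) dt. Compute derivatives of f(x) = 2*exp(6*x):
  f'(x)  = 12*exp(6*x)
  f''(x) = 72*exp(6*x)
Substitute x = B_t and multiply the f'' term by 1/2:
  drift     = (1/2) * (72*exp(6*x)) evaluated at B_t = 36*exp(6*B_t)
  diffusion = (12*exp(6*x)) evaluated at B_t = 12*exp(6*B_t)
Therefore d(2*exp(6*B_t)) = (36*exp(6*B_t)) dt + (12*exp(6*B_t)) dB_t.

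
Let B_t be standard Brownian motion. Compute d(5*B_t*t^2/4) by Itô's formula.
d(5*B_t*t^2/4) = (5*B_t*t/2) dt + (5*t^2/4) dB_t

Itô's formula for f(t, x): d f(t, B_t) = (f_t + (1/2) f_xx) dt + f_x dB_t. Compute partials of f(t, x) = 5*t^2*x/4:
  f_t(t,x)  = 5*t*x/2
  f_x(t,x)  = 5*t^2/4
  f_xx(t,x) = 0
Assemble drift = f_t + (1/2) f_xx = 5*t*x/2 and diffusion = f_x = 5*t^2/4. Substituting x = B_t:
  d(5*B_t*t^2/4) = (5*B_t*t/2) dt + (5*t^2/4) dB_t.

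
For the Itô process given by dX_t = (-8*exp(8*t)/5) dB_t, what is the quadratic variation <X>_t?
<X>_t = 4*exp(16*t)/25 - 4/25

For an Itô process dX_t = a(t) dt + b(t) dB_t, the quadratic variation is <X>_t = int_0^t b(s)^2 ds (the drift term does not contribute). Here b(s) = -8*exp(8*s)/5, so
  b(s)^2 = 64*exp(16*s)/25.
Integrating from 0 to t:
  <X>_t = int_0^t (64*exp(16*s)/25) ds = 4*exp(16*t)/25 - 4/25.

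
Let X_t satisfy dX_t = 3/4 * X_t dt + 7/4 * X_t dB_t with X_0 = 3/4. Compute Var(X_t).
Var(X_t) = 9*(exp(49*t/16) - 1)*exp(3*t/2)/16

For GBM dX = mu X dt + sigma X dB with X_0 = x_0, apply Itô to Y = log X: dY = (mu - sigma^2/2) dt + sigma dB, so Y_t = log(x_0) + (mu - sigma^2/2) t + sigma B_t and hence X_t = x_0 * exp((mu - sigma^2/2) t + sigma B_t).
With mu = 3/4, sigma = 7/4, x_0 = 3/4, this gives:
  X_t = 3/4 * exp((-25/32) * t + (7/4) * B_t).
Since sigma*B_t ~ Normal(0, sigma^2 t), E[exp(sigma*B_t)] = exp(sigma^2 t / 2); so E[X_t] = x_0 * exp((mu - sigma^2/2) t) * exp(sigma^2 t / 2) = x_0 * exp(mu t) = 3*exp(3*t/4)/4.
Var(X_t) = E[X_t^2] - (E[X_t])^2 = x_0^2 * exp(2 mu t) * (exp(sigma^2 t) - 1) = 9*(exp(49*t/16) - 1)*exp(3*t/2)/16.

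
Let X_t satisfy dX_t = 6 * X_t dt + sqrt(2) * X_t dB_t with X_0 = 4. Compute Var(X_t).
Var(X_t) = 16*(exp(2*t) - 1)*exp(12*t)

For GBM dX = mu X dt + sigma X dB with X_0 = x_0, apply Itô to Y = log X: dY = (mu - sigma^2/2) dt + sigma dB, so Y_t = log(x_0) + (mu - sigma^2/2) t + sigma B_t and hence X_t = x_0 * exp((mu - sigma^2/2) t + sigma B_t).
With mu = 6, sigma = sqrt(2), x_0 = 4, this gives:
  X_t = 4 * exp((5) * t + (sqrt(2)) * B_t).
Since sigma*B_t ~ Normal(0, sigma^2 t), E[exp(sigma*B_t)] = exp(sigma^2 t / 2); so E[X_t] = x_0 * exp((mu - sigma^2/2) t) * exp(sigma^2 t / 2) = x_0 * exp(mu t) = 4*exp(6*t).
Var(X_t) = E[X_t^2] - (E[X_t])^2 = x_0^2 * exp(2 mu t) * (exp(sigma^2 t) - 1) = 16*(exp(2*t) - 1)*exp(12*t).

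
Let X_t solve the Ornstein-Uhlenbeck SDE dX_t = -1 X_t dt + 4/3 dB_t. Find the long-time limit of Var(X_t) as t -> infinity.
lim Var(X_t) = 8/9

The OU SDE dX = -theta X dt + sigma dB admits the integrating factor exp(theta t): d(exp(theta t) X_t) = sigma exp(theta t) dB_t. Integrating from 0 to t gives X_t = x_0 * exp(-theta t) + sigma * int_0^t exp(-theta (t-s)) dB_s for any initial x_0. The Itô integral has variance (by the Itô isometry) sigma^2 * int_0^t exp(-2 theta (t - s)) ds = sigma^2 * (1 - exp(-2 theta t)) / (2 theta), independent of x_0.
With theta = 1, sigma = 4/3:
  Var(X_t) = (4/3)^2 * (1 - exp(-2*1 t)) / (2 * 1) = 8/9 - 8*exp(-2*t)/9.
As t -> infinity, exp(-2*1 t) -> 0, so the stationary variance is sigma^2 / (2 theta) = 8/9.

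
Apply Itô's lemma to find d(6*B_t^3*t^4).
d(6*B_t^3*t^4) = (6*B_t*t^3*(4*B_t^2 + 3*t)) dt + (18*B_t^2*t^4) dB_t

Itô's formula for f(t, x): d f(t, B_t) = (f_t + (1/2) f_xx) dt + f_x dB_t. Compute partials of f(t, x) = 6*t^4*x^3:
  f_t(t,x)  = 24*t^3*x^3
  f_x(t,x)  = 18*t^4*x^2
  f_xx(t,x) = 36*t^4*x
Assemble drift = f_t + (1/2) f_xx = 6*t^3*x*(3*t + 4*x^2) and diffusion = f_x = 18*t^4*x^2. Substituting x = B_t:
  d(6*B_t^3*t^4) = (6*B_t*t^3*(4*B_t^2 + 3*t)) dt + (18*B_t^2*t^4) dB_t.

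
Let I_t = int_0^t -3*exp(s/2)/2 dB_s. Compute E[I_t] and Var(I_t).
E[I_t] = 0; Var(I_t) = 9*exp(t)/4 - 9/4

The Itô integral of a deterministic integrand f(s) has mean 0 because each increment f(s) * (B_{s+ds} - B_s) has mean 0. By the Itô isometry:
  Var( int_0^t f(s) dB_s ) = E[ (int_0^t f(s) dB_s)^2 ] = int_0^t f(s)^2 ds.
Here f(s) = -3*exp(s/2)/2, so f(s)^2 = 9*exp(s)/4. Integrate:
  int_0^t (9*exp(s)/4) ds = 9*exp(t)/4 - 9/4.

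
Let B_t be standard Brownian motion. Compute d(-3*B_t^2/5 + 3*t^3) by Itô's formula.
d(-3*B_t^2/5 + 3*t^3) = (9*t^2 - 3/5) dt + (-6*B_t/5) dB_t

Itô's formula for f(t, x): d f(t, B_t) = (f_t + (1/2) f_xx) dt + f_x dB_t. Compute partials of f(t, x) = 3*t^3 - 3*x^2/5:
  f_t(t,x)  = 9*t^2
  f_x(t,x)  = -6*x/5
  f_xx(t,x) = -6/5
Assemble drift = f_t + (1/2) f_xx = 9*t^2 - 3/5 and diffusion = f_x = -6*x/5. Substituting x = B_t:
  d(-3*B_t^2/5 + 3*t^3) = (9*t^2 - 3/5) dt + (-6*B_t/5) dB_t.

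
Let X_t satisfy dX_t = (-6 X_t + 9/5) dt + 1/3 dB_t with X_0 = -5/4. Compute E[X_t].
E[X_t] = 3/10 - 31*exp(-6*t)/20

Taking expectations and using E[dB_t] = 0, the mean m(t) = E[X_t] satisfies the ODE m'(t) = a m(t) + b with m(0) = x_0. With a = -6, b = 9/5, x_0 = -5/4, the solution is
  m(t) = x_0 * exp(a t) + (b/a) * (exp(a t) - 1)
       = (-5/4) * exp((-6) t) + ((9/5)/(-6)) * (exp((-6) t) - 1)
       = 3/10 - 31*exp(-6*t)/20.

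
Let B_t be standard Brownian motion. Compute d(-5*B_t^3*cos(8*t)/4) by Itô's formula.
d(-5*B_t^3*cos(8*t)/4) = (10*B_t^3*sin(8*t) - 15*B_t*cos(8*t)/4) dt + (-15*B_t^2*cos(8*t)/4) dB_t

Itô's formula for f(t, x): d f(t, B_t) = (f_t + (1/2) f_xx) dt + f_x dB_t. Compute partials of f(t, x) = -5*x^3*cos(8*t)/4:
  f_t(t,x)  = 10*x^3*sin(8*t)
  f_x(t,x)  = -15*x^2*cos(8*t)/4
  f_xx(t,x) = -15*x*cos(8*t)/2
Assemble drift = f_t + (1/2) f_xx = 10*x^3*sin(8*t) - 15*x*cos(8*t)/4 and diffusion = f_x = -15*x^2*cos(8*t)/4. Substituting x = B_t:
  d(-5*B_t^3*cos(8*t)/4) = (10*B_t^3*sin(8*t) - 15*B_t*cos(8*t)/4) dt + (-15*B_t^2*cos(8*t)/4) dB_t.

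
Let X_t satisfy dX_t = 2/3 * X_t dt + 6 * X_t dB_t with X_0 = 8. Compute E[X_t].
E[X_t] = 8*exp(2*t/3)

For GBM dX = mu X dt + sigma X dB with X_0 = x_0, apply Itô to Y = log X: dY = (mu - sigma^2/2) dt + sigma dB, so Y_t = log(x_0) + (mu - sigma^2/2) t + sigma B_t and hence X_t = x_0 * exp((mu - sigma^2/2) t + sigma B_t).
With mu = 2/3, sigma = 6, x_0 = 8, this gives:
  X_t = 8 * exp((-52/3) * t + (6) * B_t).
Since sigma*B_t ~ Normal(0, sigma^2 t), E[exp(sigma*B_t)] = exp(sigma^2 t / 2); so E[X_t] = x_0 * exp((mu - sigma^2/2) t) * exp(sigma^2 t / 2) = x_0 * exp(mu t) = 8*exp(2*t/3).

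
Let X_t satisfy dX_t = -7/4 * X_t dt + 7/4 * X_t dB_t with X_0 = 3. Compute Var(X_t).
Var(X_t) = (9*exp(49*t/16) - 9)*exp(-7*t/2)

For GBM dX = mu X dt + sigma X dB with X_0 = x_0, apply Itô to Y = log X: dY = (mu - sigma^2/2) dt + sigma dB, so Y_t = log(x_0) + (mu - sigma^2/2) t + sigma B_t and hence X_t = x_0 * exp((mu - sigma^2/2) t + sigma B_t).
With mu = -7/4, sigma = 7/4, x_0 = 3, this gives:
  X_t = 3 * exp((-105/32) * t + (7/4) * B_t).
Since sigma*B_t ~ Normal(0, sigma^2 t), E[exp(sigma*B_t)] = exp(sigma^2 t / 2); so E[X_t] = x_0 * exp((mu - sigma^2/2) t) * exp(sigma^2 t / 2) = x_0 * exp(mu t) = 3*exp(-7*t/4).
Var(X_t) = E[X_t^2] - (E[X_t])^2 = x_0^2 * exp(2 mu t) * (exp(sigma^2 t) - 1) = (9*exp(49*t/16) - 9)*exp(-7*t/2).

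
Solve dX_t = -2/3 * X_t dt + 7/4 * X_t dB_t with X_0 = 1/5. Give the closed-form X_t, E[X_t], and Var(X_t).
X_t = 1/5 * exp((-211/96) t + (7/4) B_t); E[X_t] = exp(-2*t/3)/5; Var(X_t) = (exp(49*t/16) - 1)*exp(-4*t/3)/25

For GBM dX = mu X dt + sigma X dB with X_0 = x_0, apply Itô to Y = log X: dY = (mu - sigma^2/2) dt + sigma dB, so Y_t = log(x_0) + (mu - sigma^2/2) t + sigma B_t and hence X_t = x_0 * exp((mu - sigma^2/2) t + sigma B_t).
With mu = -2/3, sigma = 7/4, x_0 = 1/5, this gives:
  X_t = 1/5 * exp((-211/96) * t + (7/4) * B_t).
Since sigma*B_t ~ Normal(0, sigma^2 t), E[exp(sigma*B_t)] = exp(sigma^2 t / 2); so E[X_t] = x_0 * exp((mu - sigma^2/2) t) * exp(sigma^2 t / 2) = x_0 * exp(mu t) = exp(-2*t/3)/5.
Var(X_t) = E[X_t^2] - (E[X_t])^2 = x_0^2 * exp(2 mu t) * (exp(sigma^2 t) - 1) = (exp(49*t/16) - 1)*exp(-4*t/3)/25.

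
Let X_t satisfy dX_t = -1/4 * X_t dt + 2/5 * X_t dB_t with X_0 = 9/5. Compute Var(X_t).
Var(X_t) = (81*exp(4*t/25) - 81)*exp(-t/2)/25

For GBM dX = mu X dt + sigma X dB with X_0 = x_0, apply Itô to Y = log X: dY = (mu - sigma^2/2) dt + sigma dB, so Y_t = log(x_0) + (mu - sigma^2/2) t + sigma B_t and hence X_t = x_0 * exp((mu - sigma^2/2) t + sigma B_t).
With mu = -1/4, sigma = 2/5, x_0 = 9/5, this gives:
  X_t = 9/5 * exp((-33/100) * t + (2/5) * B_t).
Since sigma*B_t ~ Normal(0, sigma^2 t), E[exp(sigma*B_t)] = exp(sigma^2 t / 2); so E[X_t] = x_0 * exp((mu - sigma^2/2) t) * exp(sigma^2 t / 2) = x_0 * exp(mu t) = 9*exp(-t/4)/5.
Var(X_t) = E[X_t^2] - (E[X_t])^2 = x_0^2 * exp(2 mu t) * (exp(sigma^2 t) - 1) = (81*exp(4*t/25) - 81)*exp(-t/2)/25.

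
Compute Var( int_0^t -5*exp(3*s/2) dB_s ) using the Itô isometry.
Var = 25*exp(3*t)/3 - 25/3

The Itô integral of a deterministic integrand f(s) has mean 0 because each increment f(s) * (B_{s+ds} - B_s) has mean 0. By the Itô isometry:
  Var( int_0^t f(s) dB_s ) = E[ (int_0^t f(s) dB_s)^2 ] = int_0^t f(s)^2 ds.
Here f(s) = -5*exp(3*s/2), so f(s)^2 = 25*exp(3*s). Integrate:
  int_0^t (25*exp(3*s)) ds = 25*exp(3*t)/3 - 25/3.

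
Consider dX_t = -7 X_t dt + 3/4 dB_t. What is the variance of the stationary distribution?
lim Var(X_t) = 9/224

The OU SDE dX = -theta X dt + sigma dB admits the integrating factor exp(theta t): d(exp(theta t) X_t) = sigma exp(theta t) dB_t. Integrating from 0 to t gives X_t = x_0 * exp(-theta t) + sigma * int_0^t exp(-theta (t-s)) dB_s for any initial x_0. The Itô integral has variance (by the Itô isometry) sigma^2 * int_0^t exp(-2 theta (t - s)) ds = sigma^2 * (1 - exp(-2 theta t)) / (2 theta), independent of x_0.
With theta = 7, sigma = 3/4:
  Var(X_t) = (3/4)^2 * (1 - exp(-2*7 t)) / (2 * 7) = 9/224 - 9*exp(-14*t)/224.
As t -> infinity, exp(-2*7 t) -> 0, so the stationary variance is sigma^2 / (2 theta) = 9/224.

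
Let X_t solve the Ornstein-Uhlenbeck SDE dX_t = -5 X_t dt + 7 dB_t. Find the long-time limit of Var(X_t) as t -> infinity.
lim Var(X_t) = 49/10

The OU SDE dX = -theta X dt + sigma dB admits the integrating factor exp(theta t): d(exp(theta t) X_t) = sigma exp(theta t) dB_t. Integrating from 0 to t gives X_t = x_0 * exp(-theta t) + sigma * int_0^t exp(-theta (t-s)) dB_s for any initial x_0. The Itô integral has variance (by the Itô isometry) sigma^2 * int_0^t exp(-2 theta (t - s)) ds = sigma^2 * (1 - exp(-2 theta t)) / (2 theta), independent of x_0.
With theta = 5, sigma = 7:
  Var(X_t) = (7)^2 * (1 - exp(-2*5 t)) / (2 * 5) = 49/10 - 49*exp(-10*t)/10.
As t -> infinity, exp(-2*5 t) -> 0, so the stationary variance is sigma^2 / (2 theta) = 49/10.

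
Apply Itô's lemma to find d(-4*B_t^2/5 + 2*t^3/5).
d(-4*B_t^2/5 + 2*t^3/5) = (6*t^2/5 - 4/5) dt + (-8*B_t/5) dB_t

Itô's formula for f(t, x): d f(t, B_t) = (f_t + (1/2) f_xx) dt + f_x dB_t. Compute partials of f(t, x) = 2*t^3/5 - 4*x^2/5:
  f_t(t,x)  = 6*t^2/5
  f_x(t,x)  = -8*x/5
  f_xx(t,x) = -8/5
Assemble drift = f_t + (1/2) f_xx = 6*t^2/5 - 4/5 and diffusion = f_x = -8*x/5. Substituting x = B_t:
  d(-4*B_t^2/5 + 2*t^3/5) = (6*t^2/5 - 4/5) dt + (-8*B_t/5) dB_t.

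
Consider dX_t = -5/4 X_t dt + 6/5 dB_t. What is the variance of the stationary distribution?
lim Var(X_t) = 72/125

The OU SDE dX = -theta X dt + sigma dB admits the integrating factor exp(theta t): d(exp(theta t) X_t) = sigma exp(theta t) dB_t. Integrating from 0 to t gives X_t = x_0 * exp(-theta t) + sigma * int_0^t exp(-theta (t-s)) dB_s for any initial x_0. The Itô integral has variance (by the Itô isometry) sigma^2 * int_0^t exp(-2 theta (t - s)) ds = sigma^2 * (1 - exp(-2 theta t)) / (2 theta), independent of x_0.
With theta = 5/4, sigma = 6/5:
  Var(X_t) = (6/5)^2 * (1 - exp(-2*5/4 t)) / (2 * 5/4) = 72/125 - 72*exp(-5*t/2)/125.
As t -> infinity, exp(-2*5/4 t) -> 0, so the stationary variance is sigma^2 / (2 theta) = 72/125.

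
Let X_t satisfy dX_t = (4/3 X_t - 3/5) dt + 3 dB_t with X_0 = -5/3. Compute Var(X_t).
Var(X_t) = 27*exp(8*t/3)/8 - 27/8

The variance V(t) = Var(X_t) satisfies V'(t) = 2 a V(t) + c^2 with V(0) = 0 (drift coefficient is linear in X, diffusion is constant). With a = 4/3, c = 3, the solution is
  V(t) = (c^2 / (2 a)) * (exp(2 a t) - 1)
       = (3^2 / (2*(4/3))) * (exp((8/3) t) - 1)
       = 27*exp(8*t/3)/8 - 27/8.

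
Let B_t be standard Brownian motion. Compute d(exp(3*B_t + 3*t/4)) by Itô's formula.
d(exp(3*B_t + 3*t/4)) = (21*exp(3*B_t + 3*t/4)/4) dt + (3*exp(3*B_t + 3*t/4)) dB_t

Itô's formula for f(t, x): d f(t, B_t) = (f_t + (1/2) f_xx) dt + f_x dB_t. Compute partials of f(t, x) = exp(3*t/4 + 3*x):
  f_t(t,x)  = 3*exp(3*t/4 + 3*x)/4
  f_x(t,x)  = 3*exp(3*t/4 + 3*x)
  f_xx(t,x) = 9*exp(3*t/4 + 3*x)
Assemble drift = f_t + (1/2) f_xx = 21*exp(3*t/4 + 3*x)/4 and diffusion = f_x = 3*exp(3*t/4 + 3*x). Substituting x = B_t:
  d(exp(3*B_t + 3*t/4)) = (21*exp(3*B_t + 3*t/4)/4) dt + (3*exp(3*B_t + 3*t/4)) dB_t.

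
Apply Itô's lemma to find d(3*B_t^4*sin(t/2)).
d(3*B_t^4*sin(t/2)) = (3*B_t^2*(B_t^2*cos(t/2) + 12*sin(t/2))/2) dt + (12*B_t^3*sin(t/2)) dB_t

Itô's formula for f(t, x): d f(t, B_t) = (f_t + (1/2) f_xx) dt + f_x dB_t. Compute partials of f(t, x) = 3*x^4*sin(t/2):
  f_t(t,x)  = 3*x^4*cos(t/2)/2
  f_x(t,x)  = 12*x^3*sin(t/2)
  f_xx(t,x) = 36*x^2*sin(t/2)
Assemble drift = f_t + (1/2) f_xx = 3*x^2*(x^2*cos(t/2) + 12*sin(t/2))/2 and diffusion = f_x = 12*x^3*sin(t/2). Substituting x = B_t:
  d(3*B_t^4*sin(t/2)) = (3*B_t^2*(B_t^2*cos(t/2) + 12*sin(t/2))/2) dt + (12*B_t^3*sin(t/2)) dB_t.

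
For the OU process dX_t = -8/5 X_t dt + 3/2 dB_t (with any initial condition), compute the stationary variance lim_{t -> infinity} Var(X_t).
lim Var(X_t) = 45/64

The OU SDE dX = -theta X dt + sigma dB admits the integrating factor exp(theta t): d(exp(theta t) X_t) = sigma exp(theta t) dB_t. Integrating from 0 to t gives X_t = x_0 * exp(-theta t) + sigma * int_0^t exp(-theta (t-s)) dB_s for any initial x_0. The Itô integral has variance (by the Itô isometry) sigma^2 * int_0^t exp(-2 theta (t - s)) ds = sigma^2 * (1 - exp(-2 theta t)) / (2 theta), independent of x_0.
With theta = 8/5, sigma = 3/2:
  Var(X_t) = (3/2)^2 * (1 - exp(-2*8/5 t)) / (2 * 8/5) = 45/64 - 45*exp(-16*t/5)/64.
As t -> infinity, exp(-2*8/5 t) -> 0, so the stationary variance is sigma^2 / (2 theta) = 45/64.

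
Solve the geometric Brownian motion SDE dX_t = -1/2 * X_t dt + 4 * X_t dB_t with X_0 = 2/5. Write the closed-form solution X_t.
X_t = 2/5 * exp((-17/2) * t + (4) * B_t)

For GBM dX = mu X dt + sigma X dB with X_0 = x_0, apply Itô to Y = log X: dY = (mu - sigma^2/2) dt + sigma dB, so Y_t = log(x_0) + (mu - sigma^2/2) t + sigma B_t and hence X_t = x_0 * exp((mu - sigma^2/2) t + sigma B_t).
With mu = -1/2, sigma = 4, x_0 = 2/5, this gives:
  X_t = 2/5 * exp((-17/2) * t + (4) * B_t).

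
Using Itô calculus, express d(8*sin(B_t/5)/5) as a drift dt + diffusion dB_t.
d(8*sin(B_t/5)/5) = (-4*sin(B_t/5)/125) dt + (8*cos(B_t/5)/25) dB_t

Itô's formula for f(B_t) gives d f(B_t) = f'(B_t) dB_t + (1/2) f''(B_t) dt. Compute derivatives of f(x) = 8*sin(x/5)/5:
  f'(x)  = 8*cos(x/5)/25
  f''(x) = -8*sin(x/5)/125
Substitute x = B_t and multiply the f'' term by 1/2:
  drift     = (1/2) * (-8*sin(x/5)/125) evaluated at B_t = -4*sin(B_t/5)/125
  diffusion = (8*cos(x/5)/25) evaluated at B_t = 8*cos(B_t/5)/25
Therefore d(8*sin(B_t/5)/5) = (-4*sin(B_t/5)/125) dt + (8*cos(B_t/5)/25) dB_t.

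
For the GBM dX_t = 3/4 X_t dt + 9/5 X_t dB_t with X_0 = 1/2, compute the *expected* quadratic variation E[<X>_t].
E[<X>_t] = 27*exp(237*t/50)/158 - 27/158

<X>_t = int_0^t ((9/5) * X_s)^2 ds. Taking expectation inside the integral: E[<X>_t] = (9/5)^2 * int_0^t E[X_s^2] ds. For GBM, E[X_s^2] = x_0^2 * exp((2 mu + sigma^2) s). Integrating:
  E[<X>_t] = (9/5)^2 * (1/2)^2 * (exp((2*(3/4) + (9/5)^2) t) - 1) / (2*(3/4) + (9/5)^2)
           = (9/5)^2 * (1/2)^2 * (exp((237/50) t) - 1) / (237/50) = 27*exp(237*t/50)/158 - 27/158.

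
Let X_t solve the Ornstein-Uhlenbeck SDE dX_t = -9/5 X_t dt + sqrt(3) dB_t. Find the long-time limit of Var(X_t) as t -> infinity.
lim Var(X_t) = 5/6

The OU SDE dX = -theta X dt + sigma dB admits the integrating factor exp(theta t): d(exp(theta t) X_t) = sigma exp(theta t) dB_t. Integrating from 0 to t gives X_t = x_0 * exp(-theta t) + sigma * int_0^t exp(-theta (t-s)) dB_s for any initial x_0. The Itô integral has variance (by the Itô isometry) sigma^2 * int_0^t exp(-2 theta (t - s)) ds = sigma^2 * (1 - exp(-2 theta t)) / (2 theta), independent of x_0.
With theta = 9/5, sigma = sqrt(3):
  Var(X_t) = (sqrt(3))^2 * (1 - exp(-2*9/5 t)) / (2 * 9/5) = 5/6 - 5*exp(-18*t/5)/6.
As t -> infinity, exp(-2*9/5 t) -> 0, so the stationary variance is sigma^2 / (2 theta) = 5/6.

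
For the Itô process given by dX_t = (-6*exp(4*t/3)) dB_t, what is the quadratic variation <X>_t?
<X>_t = 27*exp(8*t/3)/2 - 27/2

For an Itô process dX_t = a(t) dt + b(t) dB_t, the quadratic variation is <X>_t = int_0^t b(s)^2 ds (the drift term does not contribute). Here b(s) = -6*exp(4*s/3), so
  b(s)^2 = 36*exp(8*s/3).
Integrating from 0 to t:
  <X>_t = int_0^t (36*exp(8*s/3)) ds = 27*exp(8*t/3)/2 - 27/2.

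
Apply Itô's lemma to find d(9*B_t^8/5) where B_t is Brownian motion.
d(9*B_t^8/5) = (252*B_t^6/5) dt + (72*B_t^7/5) dB_t

Itô's formula for f(B_t) gives d f(B_t) = f'(B_t) dB_t + (1/2) f''(B_t) dt. Compute derivatives of f(x) = 9*x^8/5:
  f'(x)  = 72*x^7/5
  f''(x) = 504*x^6/5
Substitute x = B_t and multiply the f'' term by 1/2:
  drift     = (1/2) * (504*x^6/5) evaluated at B_t = 252*B_t^6/5
  diffusion = (72*x^7/5) evaluated at B_t = 72*B_t^7/5
Therefore d(9*B_t^8/5) = (252*B_t^6/5) dt + (72*B_t^7/5) dB_t.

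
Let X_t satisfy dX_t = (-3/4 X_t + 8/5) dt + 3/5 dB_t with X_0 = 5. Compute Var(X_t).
Var(X_t) = 6/25 - 6*exp(-3*t/2)/25

The variance V(t) = Var(X_t) satisfies V'(t) = 2 a V(t) + c^2 with V(0) = 0 (drift coefficient is linear in X, diffusion is constant). With a = -3/4, c = 3/5, the solution is
  V(t) = (c^2 / (2 a)) * (exp(2 a t) - 1)
       = ((3/5)^2 / (2*(-3/4))) * (exp((-3/2) t) - 1)
       = 6/25 - 6*exp(-3*t/2)/25.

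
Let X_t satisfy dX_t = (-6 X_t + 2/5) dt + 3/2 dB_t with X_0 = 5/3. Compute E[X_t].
E[X_t] = 1/15 + 8*exp(-6*t)/5

Taking expectations and using E[dB_t] = 0, the mean m(t) = E[X_t] satisfies the ODE m'(t) = a m(t) + b with m(0) = x_0. With a = -6, b = 2/5, x_0 = 5/3, the solution is
  m(t) = x_0 * exp(a t) + (b/a) * (exp(a t) - 1)
       = (5/3) * exp((-6) t) + ((2/5)/(-6)) * (exp((-6) t) - 1)
       = 1/15 + 8*exp(-6*t)/5.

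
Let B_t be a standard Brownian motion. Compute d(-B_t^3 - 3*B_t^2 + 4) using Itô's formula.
d(-B_t^3 - 3*B_t^2 + 4) = (-3*B_t - 3) dt + (3*B_t*(-B_t - 2)) dB_t

Itô's formula for f(B_t) gives d f(B_t) = f'(B_t) dB_t + (1/2) f''(B_t) dt. Compute derivatives of f(x) = -x^3 - 3*x^2 + 4:
  f'(x)  = 3*x*(-x - 2)
  f''(x) = -6*x - 6
Substitute x = B_t and multiply the f'' term by 1/2:
  drift     = (1/2) * (-6*x - 6) evaluated at B_t = -3*B_t - 3
  diffusion = (3*x*(-x - 2)) evaluated at B_t = 3*B_t*(-B_t - 2)
Therefore d(-B_t^3 - 3*B_t^2 + 4) = (-3*B_t - 3) dt + (3*B_t*(-B_t - 2)) dB_t.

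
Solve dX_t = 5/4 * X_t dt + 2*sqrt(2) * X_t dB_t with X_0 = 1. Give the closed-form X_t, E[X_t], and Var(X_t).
X_t = 1 * exp((-11/4) t + (2*sqrt(2)) B_t); E[X_t] = exp(5*t/4); Var(X_t) = (exp(8*t) - 1)*exp(5*t/2)

For GBM dX = mu X dt + sigma X dB with X_0 = x_0, apply Itô to Y = log X: dY = (mu - sigma^2/2) dt + sigma dB, so Y_t = log(x_0) + (mu - sigma^2/2) t + sigma B_t and hence X_t = x_0 * exp((mu - sigma^2/2) t + sigma B_t).
With mu = 5/4, sigma = 2*sqrt(2), x_0 = 1, this gives:
  X_t = 1 * exp((-11/4) * t + (2*sqrt(2)) * B_t).
Since sigma*B_t ~ Normal(0, sigma^2 t), E[exp(sigma*B_t)] = exp(sigma^2 t / 2); so E[X_t] = x_0 * exp((mu - sigma^2/2) t) * exp(sigma^2 t / 2) = x_0 * exp(mu t) = exp(5*t/4).
Var(X_t) = E[X_t^2] - (E[X_t])^2 = x_0^2 * exp(2 mu t) * (exp(sigma^2 t) - 1) = (exp(8*t) - 1)*exp(5*t/2).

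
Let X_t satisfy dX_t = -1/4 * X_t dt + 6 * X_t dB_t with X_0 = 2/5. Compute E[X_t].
E[X_t] = 2*exp(-t/4)/5

For GBM dX = mu X dt + sigma X dB with X_0 = x_0, apply Itô to Y = log X: dY = (mu - sigma^2/2) dt + sigma dB, so Y_t = log(x_0) + (mu - sigma^2/2) t + sigma B_t and hence X_t = x_0 * exp((mu - sigma^2/2) t + sigma B_t).
With mu = -1/4, sigma = 6, x_0 = 2/5, this gives:
  X_t = 2/5 * exp((-73/4) * t + (6) * B_t).
Since sigma*B_t ~ Normal(0, sigma^2 t), E[exp(sigma*B_t)] = exp(sigma^2 t / 2); so E[X_t] = x_0 * exp((mu - sigma^2/2) t) * exp(sigma^2 t / 2) = x_0 * exp(mu t) = 2*exp(-t/4)/5.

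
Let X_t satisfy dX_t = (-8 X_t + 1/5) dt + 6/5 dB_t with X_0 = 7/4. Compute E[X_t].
E[X_t] = 1/40 + 69*exp(-8*t)/40

Taking expectations and using E[dB_t] = 0, the mean m(t) = E[X_t] satisfies the ODE m'(t) = a m(t) + b with m(0) = x_0. With a = -8, b = 1/5, x_0 = 7/4, the solution is
  m(t) = x_0 * exp(a t) + (b/a) * (exp(a t) - 1)
       = (7/4) * exp((-8) t) + ((1/5)/(-8)) * (exp((-8) t) - 1)
       = 1/40 + 69*exp(-8*t)/40.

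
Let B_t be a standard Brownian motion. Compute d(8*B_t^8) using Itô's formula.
d(8*B_t^8) = (224*B_t^6) dt + (64*B_t^7) dB_t

Itô's formula for f(B_t) gives d f(B_t) = f'(B_t) dB_t + (1/2) f''(B_t) dt. Compute derivatives of f(x) = 8*x^8:
  f'(x)  = 64*x^7
  f''(x) = 448*x^6
Substitute x = B_t and multiply the f'' term by 1/2:
  drift     = (1/2) * (448*x^6) evaluated at B_t = 224*B_t^6
  diffusion = (64*x^7) evaluated at B_t = 64*B_t^7
Therefore d(8*B_t^8) = (224*B_t^6) dt + (64*B_t^7) dB_t.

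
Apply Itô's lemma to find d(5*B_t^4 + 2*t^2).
d(5*B_t^4 + 2*t^2) = (30*B_t^2 + 4*t) dt + (20*B_t^3) dB_t

Itô's formula for f(t, x): d f(t, B_t) = (f_t + (1/2) f_xx) dt + f_x dB_t. Compute partials of f(t, x) = 2*t^2 + 5*x^4:
  f_t(t,x)  = 4*t
  f_x(t,x)  = 20*x^3
  f_xx(t,x) = 60*x^2
Assemble drift = f_t + (1/2) f_xx = 4*t + 30*x^2 and diffusion = f_x = 20*x^3. Substituting x = B_t:
  d(5*B_t^4 + 2*t^2) = (30*B_t^2 + 4*t) dt + (20*B_t^3) dB_t.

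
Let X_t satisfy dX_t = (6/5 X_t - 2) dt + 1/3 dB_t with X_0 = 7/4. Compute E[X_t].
E[X_t] = exp(6*t/5)/12 + 5/3

Taking expectations and using E[dB_t] = 0, the mean m(t) = E[X_t] satisfies the ODE m'(t) = a m(t) + b with m(0) = x_0. With a = 6/5, b = -2, x_0 = 7/4, the solution is
  m(t) = x_0 * exp(a t) + (b/a) * (exp(a t) - 1)
       = (7/4) * exp((6/5) t) + ((-2)/(6/5)) * (exp((6/5) t) - 1)
       = exp(6*t/5)/12 + 5/3.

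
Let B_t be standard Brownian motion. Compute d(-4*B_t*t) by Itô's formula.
d(-4*B_t*t) = (-4*B_t) dt + (-4*t) dB_t

Itô's formula for f(t, x): d f(t, B_t) = (f_t + (1/2) f_xx) dt + f_x dB_t. Compute partials of f(t, x) = -4*t*x:
  f_t(t,x)  = -4*x
  f_x(t,x)  = -4*t
  f_xx(t,x) = 0
Assemble drift = f_t + (1/2) f_xx = -4*x and diffusion = f_x = -4*t. Substituting x = B_t:
  d(-4*B_t*t) = (-4*B_t) dt + (-4*t) dB_t.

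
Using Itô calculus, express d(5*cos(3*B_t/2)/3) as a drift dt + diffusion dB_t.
d(5*cos(3*B_t/2)/3) = (-15*cos(3*B_t/2)/8) dt + (-5*sin(3*B_t/2)/2) dB_t

Itô's formula for f(B_t) gives d f(B_t) = f'(B_t) dB_t + (1/2) f''(B_t) dt. Compute derivatives of f(x) = 5*cos(3*x/2)/3:
  f'(x)  = -5*sin(3*x/2)/2
  f''(x) = -15*cos(3*x/2)/4
Substitute x = B_t and multiply the f'' term by 1/2:
  drift     = (1/2) * (-15*cos(3*x/2)/4) evaluated at B_t = -15*cos(3*B_t/2)/8
  diffusion = (-5*sin(3*x/2)/2) evaluated at B_t = -5*sin(3*B_t/2)/2
Therefore d(5*cos(3*B_t/2)/3) = (-15*cos(3*B_t/2)/8) dt + (-5*sin(3*B_t/2)/2) dB_t.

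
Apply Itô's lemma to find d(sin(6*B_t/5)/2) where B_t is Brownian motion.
d(sin(6*B_t/5)/2) = (-9*sin(6*B_t/5)/25) dt + (3*cos(6*B_t/5)/5) dB_t

Itô's formula for f(B_t) gives d f(B_t) = f'(B_t) dB_t + (1/2) f''(B_t) dt. Compute derivatives of f(x) = sin(6*x/5)/2:
  f'(x)  = 3*cos(6*x/5)/5
  f''(x) = -18*sin(6*x/5)/25
Substitute x = B_t and multiply the f'' term by 1/2:
  drift     = (1/2) * (-18*sin(6*x/5)/25) evaluated at B_t = -9*sin(6*B_t/5)/25
  diffusion = (3*cos(6*x/5)/5) evaluated at B_t = 3*cos(6*B_t/5)/5
Therefore d(sin(6*B_t/5)/2) = (-9*sin(6*B_t/5)/25) dt + (3*cos(6*B_t/5)/5) dB_t.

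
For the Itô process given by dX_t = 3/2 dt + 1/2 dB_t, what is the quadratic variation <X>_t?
<X>_t = t/4

For an Itô process dX_t = a(t) dt + b(t) dB_t, the quadratic variation is <X>_t = int_0^t b(s)^2 ds (the drift term does not contribute). Here b(s) = 1/2, so
  b(s)^2 = 1/4.
Integrating from 0 to t:
  <X>_t = int_0^t (1/4) ds = t/4.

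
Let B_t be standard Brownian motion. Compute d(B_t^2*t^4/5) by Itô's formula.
d(B_t^2*t^4/5) = (t^3*(4*B_t^2 + t)/5) dt + (2*B_t*t^4/5) dB_t

Itô's formula for f(t, x): d f(t, B_t) = (f_t + (1/2) f_xx) dt + f_x dB_t. Compute partials of f(t, x) = t^4*x^2/5:
  f_t(t,x)  = 4*t^3*x^2/5
  f_x(t,x)  = 2*t^4*x/5
  f_xx(t,x) = 2*t^4/5
Assemble drift = f_t + (1/2) f_xx = t^3*(t + 4*x^2)/5 and diffusion = f_x = 2*t^4*x/5. Substituting x = B_t:
  d(B_t^2*t^4/5) = (t^3*(4*B_t^2 + t)/5) dt + (2*B_t*t^4/5) dB_t.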